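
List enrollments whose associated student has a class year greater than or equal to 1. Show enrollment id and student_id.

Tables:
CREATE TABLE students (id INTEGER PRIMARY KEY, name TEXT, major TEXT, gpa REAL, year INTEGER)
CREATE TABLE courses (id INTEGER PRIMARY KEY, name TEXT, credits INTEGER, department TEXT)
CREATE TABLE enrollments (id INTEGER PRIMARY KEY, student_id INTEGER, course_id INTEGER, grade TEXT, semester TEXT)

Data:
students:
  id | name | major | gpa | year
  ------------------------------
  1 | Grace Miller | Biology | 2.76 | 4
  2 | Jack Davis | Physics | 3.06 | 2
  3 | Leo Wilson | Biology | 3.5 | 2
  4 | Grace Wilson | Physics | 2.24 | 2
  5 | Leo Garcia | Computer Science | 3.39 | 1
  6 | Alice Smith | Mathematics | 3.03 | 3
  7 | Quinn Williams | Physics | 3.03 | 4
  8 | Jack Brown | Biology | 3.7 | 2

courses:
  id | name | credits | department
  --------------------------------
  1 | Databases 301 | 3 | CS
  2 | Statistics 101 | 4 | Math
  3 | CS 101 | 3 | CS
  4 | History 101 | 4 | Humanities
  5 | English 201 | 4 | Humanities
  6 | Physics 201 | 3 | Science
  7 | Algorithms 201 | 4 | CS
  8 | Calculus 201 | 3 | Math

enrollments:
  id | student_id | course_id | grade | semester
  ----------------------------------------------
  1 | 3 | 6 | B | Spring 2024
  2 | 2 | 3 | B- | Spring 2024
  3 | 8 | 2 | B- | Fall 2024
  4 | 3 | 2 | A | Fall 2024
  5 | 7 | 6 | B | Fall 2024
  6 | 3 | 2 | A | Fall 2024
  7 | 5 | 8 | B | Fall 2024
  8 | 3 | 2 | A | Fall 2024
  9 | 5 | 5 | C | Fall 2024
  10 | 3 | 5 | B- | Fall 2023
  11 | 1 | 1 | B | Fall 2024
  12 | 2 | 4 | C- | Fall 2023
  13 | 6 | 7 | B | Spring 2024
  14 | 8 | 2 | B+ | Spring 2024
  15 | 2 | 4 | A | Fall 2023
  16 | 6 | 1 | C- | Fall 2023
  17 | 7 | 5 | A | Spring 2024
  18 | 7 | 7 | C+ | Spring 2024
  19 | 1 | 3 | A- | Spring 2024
SELECT id, student_id FROM enrollments WHERE student_id IN (SELECT id FROM students WHERE year >= 1)

Execution result:
id | student_id
1 | 3
2 | 2
3 | 8
4 | 3
5 | 7
6 | 3
7 | 5
8 | 3
9 | 5
10 | 3
11 | 1
12 | 2
13 | 6
14 | 8
15 | 2
16 | 6
17 | 7
18 | 7
19 | 1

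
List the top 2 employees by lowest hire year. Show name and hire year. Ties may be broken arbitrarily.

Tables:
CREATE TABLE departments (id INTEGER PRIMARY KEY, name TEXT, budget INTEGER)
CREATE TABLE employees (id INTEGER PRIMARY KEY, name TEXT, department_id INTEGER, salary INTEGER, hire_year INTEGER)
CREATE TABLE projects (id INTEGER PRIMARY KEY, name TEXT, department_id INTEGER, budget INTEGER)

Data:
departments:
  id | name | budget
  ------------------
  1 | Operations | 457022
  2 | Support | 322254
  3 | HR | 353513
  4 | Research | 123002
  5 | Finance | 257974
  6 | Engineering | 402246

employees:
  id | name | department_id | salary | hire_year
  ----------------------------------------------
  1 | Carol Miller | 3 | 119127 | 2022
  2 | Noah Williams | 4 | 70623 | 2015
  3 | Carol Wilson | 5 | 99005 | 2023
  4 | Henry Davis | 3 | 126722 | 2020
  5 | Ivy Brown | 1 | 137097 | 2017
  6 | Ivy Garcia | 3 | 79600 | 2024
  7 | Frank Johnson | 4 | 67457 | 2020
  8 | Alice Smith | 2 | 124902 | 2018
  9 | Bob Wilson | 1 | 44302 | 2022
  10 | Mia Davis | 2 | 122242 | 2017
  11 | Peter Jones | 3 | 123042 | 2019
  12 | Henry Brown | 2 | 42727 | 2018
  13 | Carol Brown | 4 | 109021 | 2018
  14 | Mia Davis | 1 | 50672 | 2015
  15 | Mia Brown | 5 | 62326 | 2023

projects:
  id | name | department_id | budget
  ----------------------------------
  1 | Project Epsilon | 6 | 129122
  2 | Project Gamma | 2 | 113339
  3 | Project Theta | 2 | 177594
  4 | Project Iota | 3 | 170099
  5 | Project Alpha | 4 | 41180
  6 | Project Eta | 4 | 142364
SELECT name, hire_year FROM employees ORDER BY hire_year ASC LIMIT 2

Execution result:
name | hire_year
Noah Williams | 2015
Mia Davis | 2015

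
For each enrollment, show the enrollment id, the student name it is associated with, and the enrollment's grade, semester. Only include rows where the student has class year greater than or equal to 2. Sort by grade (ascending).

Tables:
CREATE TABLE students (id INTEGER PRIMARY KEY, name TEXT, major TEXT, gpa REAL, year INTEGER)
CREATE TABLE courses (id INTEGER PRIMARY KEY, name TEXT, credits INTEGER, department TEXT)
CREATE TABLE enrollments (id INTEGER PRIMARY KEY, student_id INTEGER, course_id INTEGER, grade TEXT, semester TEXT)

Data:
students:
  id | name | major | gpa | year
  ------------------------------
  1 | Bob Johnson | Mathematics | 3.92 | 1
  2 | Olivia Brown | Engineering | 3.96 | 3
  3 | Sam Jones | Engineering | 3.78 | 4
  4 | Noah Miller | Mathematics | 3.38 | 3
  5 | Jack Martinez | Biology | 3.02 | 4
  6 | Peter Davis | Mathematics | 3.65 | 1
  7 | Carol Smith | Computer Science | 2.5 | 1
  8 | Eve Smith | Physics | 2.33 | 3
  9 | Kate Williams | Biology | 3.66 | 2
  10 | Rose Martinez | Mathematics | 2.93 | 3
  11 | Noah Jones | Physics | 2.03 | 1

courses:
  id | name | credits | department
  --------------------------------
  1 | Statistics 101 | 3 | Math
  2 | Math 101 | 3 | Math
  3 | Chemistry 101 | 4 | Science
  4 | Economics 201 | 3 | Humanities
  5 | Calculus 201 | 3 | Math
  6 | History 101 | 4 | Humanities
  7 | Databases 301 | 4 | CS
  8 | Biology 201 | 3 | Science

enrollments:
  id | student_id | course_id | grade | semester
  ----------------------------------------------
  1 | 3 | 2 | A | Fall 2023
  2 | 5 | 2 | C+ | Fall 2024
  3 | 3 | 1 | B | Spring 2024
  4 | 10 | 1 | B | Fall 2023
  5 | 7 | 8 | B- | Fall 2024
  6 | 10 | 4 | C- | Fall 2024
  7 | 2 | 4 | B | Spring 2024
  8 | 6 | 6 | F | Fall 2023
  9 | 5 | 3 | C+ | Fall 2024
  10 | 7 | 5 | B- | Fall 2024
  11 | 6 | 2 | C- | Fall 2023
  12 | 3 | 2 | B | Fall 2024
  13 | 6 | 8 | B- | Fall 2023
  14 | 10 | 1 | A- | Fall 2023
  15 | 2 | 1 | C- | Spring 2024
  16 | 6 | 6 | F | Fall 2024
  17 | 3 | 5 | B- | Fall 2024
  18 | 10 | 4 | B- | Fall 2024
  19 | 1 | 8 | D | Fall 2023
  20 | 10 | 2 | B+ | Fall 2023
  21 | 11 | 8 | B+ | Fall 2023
SELECT c.id, p.name AS student, c.grade, c.semester FROM enrollments c JOIN students p ON c.student_id = p.id WHERE p.year >= 2 ORDER BY c.grade ASC

Execution result:
id | student | grade | semester
1 | Sam Jones | A | Fall 2023
14 | Rose Martinez | A- | Fall 2023
3 | Sam Jones | B | Spring 2024
4 | Rose Martinez | B | Fall 2023
7 | Olivia Brown | B | Spring 2024
12 | Sam Jones | B | Fall 2024
20 | Rose Martinez | B+ | Fall 2023
17 | Sam Jones | B- | Fall 2024
18 | Rose Martinez | B- | Fall 2024
2 | Jack Martinez | C+ | Fall 2024
9 | Jack Martinez | C+ | Fall 2024
6 | Rose Martinez | C- | Fall 2024
15 | Olivia Brown | C- | Spring 2024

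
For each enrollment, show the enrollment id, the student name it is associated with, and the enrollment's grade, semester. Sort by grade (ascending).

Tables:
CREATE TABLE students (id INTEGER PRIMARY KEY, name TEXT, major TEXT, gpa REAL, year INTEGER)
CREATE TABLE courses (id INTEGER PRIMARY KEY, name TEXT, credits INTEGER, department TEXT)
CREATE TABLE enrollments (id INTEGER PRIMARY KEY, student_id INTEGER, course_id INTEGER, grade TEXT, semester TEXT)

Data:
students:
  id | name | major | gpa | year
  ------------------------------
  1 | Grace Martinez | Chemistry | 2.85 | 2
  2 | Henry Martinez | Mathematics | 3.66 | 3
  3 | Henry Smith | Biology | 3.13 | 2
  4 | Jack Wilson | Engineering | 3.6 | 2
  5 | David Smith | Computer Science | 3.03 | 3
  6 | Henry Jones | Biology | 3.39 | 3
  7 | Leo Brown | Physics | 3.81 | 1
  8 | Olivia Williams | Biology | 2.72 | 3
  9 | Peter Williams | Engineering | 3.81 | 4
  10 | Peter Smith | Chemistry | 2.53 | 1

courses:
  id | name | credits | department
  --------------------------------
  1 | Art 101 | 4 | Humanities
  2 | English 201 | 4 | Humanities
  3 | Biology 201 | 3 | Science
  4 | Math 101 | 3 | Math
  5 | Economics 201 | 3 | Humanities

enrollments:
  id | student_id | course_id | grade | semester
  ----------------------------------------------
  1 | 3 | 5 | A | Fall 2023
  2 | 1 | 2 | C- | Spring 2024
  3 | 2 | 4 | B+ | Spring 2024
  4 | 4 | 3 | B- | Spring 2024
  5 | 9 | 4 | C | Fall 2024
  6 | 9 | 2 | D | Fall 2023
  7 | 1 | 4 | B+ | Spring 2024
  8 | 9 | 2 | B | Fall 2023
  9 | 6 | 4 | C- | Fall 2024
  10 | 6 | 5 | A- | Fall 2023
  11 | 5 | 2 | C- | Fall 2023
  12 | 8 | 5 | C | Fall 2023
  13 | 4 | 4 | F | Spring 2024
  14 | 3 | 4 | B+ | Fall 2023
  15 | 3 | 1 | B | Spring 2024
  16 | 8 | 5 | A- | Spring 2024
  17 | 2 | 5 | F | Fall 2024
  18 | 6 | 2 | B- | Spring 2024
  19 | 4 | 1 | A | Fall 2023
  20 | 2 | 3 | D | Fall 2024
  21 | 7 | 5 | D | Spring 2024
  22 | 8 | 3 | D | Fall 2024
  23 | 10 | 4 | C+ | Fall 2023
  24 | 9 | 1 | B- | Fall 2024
SELECT c.id, p.name AS student, c.grade, c.semester FROM enrollments c JOIN students p ON c.student_id = p.id ORDER BY c.grade ASC

Execution result:
id | student | grade | semester
1 | Henry Smith | A | Fall 2023
19 | Jack Wilson | A | Fall 2023
10 | Henry Jones | A- | Fall 2023
16 | Olivia Williams | A- | Spring 2024
8 | Peter Williams | B | Fall 2023
15 | Henry Smith | B | Spring 2024
3 | Henry Martinez | B+ | Spring 2024
7 | Grace Martinez | B+ | Spring 2024
14 | Henry Smith | B+ | Fall 2023
4 | Jack Wilson | B- | Spring 2024
18 | Henry Jones | B- | Spring 2024
24 | Peter Williams | B- | Fall 2024
5 | Peter Williams | C | Fall 2024
12 | Olivia Williams | C | Fall 2023
23 | Peter Smith | C+ | Fall 2023
2 | Grace Martinez | C- | Spring 2024
9 | Henry Jones | C- | Fall 2024
11 | David Smith | C- | Fall 2023
6 | Peter Williams | D | Fall 2023
20 | Henry Martinez | D | Fall 2024
21 | Leo Brown | D | Spring 2024
22 | Olivia Williams | D | Fall 2024
13 | Jack Wilson | F | Spring 2024
17 | Henry Martinez | F | Fall 2024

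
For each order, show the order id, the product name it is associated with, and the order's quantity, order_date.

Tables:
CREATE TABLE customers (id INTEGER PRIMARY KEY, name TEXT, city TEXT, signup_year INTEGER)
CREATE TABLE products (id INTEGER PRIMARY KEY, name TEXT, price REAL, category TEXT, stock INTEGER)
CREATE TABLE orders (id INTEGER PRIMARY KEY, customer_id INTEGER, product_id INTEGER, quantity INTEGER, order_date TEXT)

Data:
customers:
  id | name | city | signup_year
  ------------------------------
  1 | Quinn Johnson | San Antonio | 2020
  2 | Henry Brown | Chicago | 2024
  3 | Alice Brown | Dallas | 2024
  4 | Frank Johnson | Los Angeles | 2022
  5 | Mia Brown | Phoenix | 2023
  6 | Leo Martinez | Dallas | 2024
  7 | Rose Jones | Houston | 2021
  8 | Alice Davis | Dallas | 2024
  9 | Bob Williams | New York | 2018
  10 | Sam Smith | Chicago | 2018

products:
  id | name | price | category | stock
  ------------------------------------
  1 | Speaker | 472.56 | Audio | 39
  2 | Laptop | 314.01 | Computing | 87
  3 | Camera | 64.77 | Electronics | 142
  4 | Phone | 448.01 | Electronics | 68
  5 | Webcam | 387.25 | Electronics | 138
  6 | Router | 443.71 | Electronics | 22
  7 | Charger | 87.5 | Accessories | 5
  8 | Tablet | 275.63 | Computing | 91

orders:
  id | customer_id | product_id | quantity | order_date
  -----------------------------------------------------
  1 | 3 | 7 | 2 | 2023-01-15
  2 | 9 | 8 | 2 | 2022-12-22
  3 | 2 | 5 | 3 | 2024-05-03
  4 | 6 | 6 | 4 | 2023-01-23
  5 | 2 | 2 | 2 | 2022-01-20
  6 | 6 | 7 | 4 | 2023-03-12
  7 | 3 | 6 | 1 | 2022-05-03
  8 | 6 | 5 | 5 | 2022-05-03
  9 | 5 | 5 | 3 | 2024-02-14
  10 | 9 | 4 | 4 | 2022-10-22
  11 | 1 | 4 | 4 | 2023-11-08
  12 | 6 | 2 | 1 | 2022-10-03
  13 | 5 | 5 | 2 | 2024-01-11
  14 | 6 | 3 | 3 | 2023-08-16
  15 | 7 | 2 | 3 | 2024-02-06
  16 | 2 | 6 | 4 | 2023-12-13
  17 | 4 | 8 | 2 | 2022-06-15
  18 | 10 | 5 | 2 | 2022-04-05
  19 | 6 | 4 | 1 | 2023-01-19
SELECT c.id, p.name AS product, c.quantity, c.order_date FROM orders c JOIN products p ON c.product_id = p.id

Execution result:
id | product | quantity | order_date
1 | Charger | 2 | 2023-01-15
2 | Tablet | 2 | 2022-12-22
3 | Webcam | 3 | 2024-05-03
4 | Router | 4 | 2023-01-23
5 | Laptop | 2 | 2022-01-20
6 | Charger | 4 | 2023-03-12
7 | Router | 1 | 2022-05-03
8 | Webcam | 5 | 2022-05-03
9 | Webcam | 3 | 2024-02-14
10 | Phone | 4 | 2022-10-22
11 | Phone | 4 | 2023-11-08
12 | Laptop | 1 | 2022-10-03
13 | Webcam | 2 | 2024-01-11
14 | Camera | 3 | 2023-08-16
15 | Laptop | 3 | 2024-02-06
16 | Router | 4 | 2023-12-13
17 | Tablet | 2 | 2022-06-15
18 | Webcam | 2 | 2022-04-05
19 | Phone | 1 | 2023-01-19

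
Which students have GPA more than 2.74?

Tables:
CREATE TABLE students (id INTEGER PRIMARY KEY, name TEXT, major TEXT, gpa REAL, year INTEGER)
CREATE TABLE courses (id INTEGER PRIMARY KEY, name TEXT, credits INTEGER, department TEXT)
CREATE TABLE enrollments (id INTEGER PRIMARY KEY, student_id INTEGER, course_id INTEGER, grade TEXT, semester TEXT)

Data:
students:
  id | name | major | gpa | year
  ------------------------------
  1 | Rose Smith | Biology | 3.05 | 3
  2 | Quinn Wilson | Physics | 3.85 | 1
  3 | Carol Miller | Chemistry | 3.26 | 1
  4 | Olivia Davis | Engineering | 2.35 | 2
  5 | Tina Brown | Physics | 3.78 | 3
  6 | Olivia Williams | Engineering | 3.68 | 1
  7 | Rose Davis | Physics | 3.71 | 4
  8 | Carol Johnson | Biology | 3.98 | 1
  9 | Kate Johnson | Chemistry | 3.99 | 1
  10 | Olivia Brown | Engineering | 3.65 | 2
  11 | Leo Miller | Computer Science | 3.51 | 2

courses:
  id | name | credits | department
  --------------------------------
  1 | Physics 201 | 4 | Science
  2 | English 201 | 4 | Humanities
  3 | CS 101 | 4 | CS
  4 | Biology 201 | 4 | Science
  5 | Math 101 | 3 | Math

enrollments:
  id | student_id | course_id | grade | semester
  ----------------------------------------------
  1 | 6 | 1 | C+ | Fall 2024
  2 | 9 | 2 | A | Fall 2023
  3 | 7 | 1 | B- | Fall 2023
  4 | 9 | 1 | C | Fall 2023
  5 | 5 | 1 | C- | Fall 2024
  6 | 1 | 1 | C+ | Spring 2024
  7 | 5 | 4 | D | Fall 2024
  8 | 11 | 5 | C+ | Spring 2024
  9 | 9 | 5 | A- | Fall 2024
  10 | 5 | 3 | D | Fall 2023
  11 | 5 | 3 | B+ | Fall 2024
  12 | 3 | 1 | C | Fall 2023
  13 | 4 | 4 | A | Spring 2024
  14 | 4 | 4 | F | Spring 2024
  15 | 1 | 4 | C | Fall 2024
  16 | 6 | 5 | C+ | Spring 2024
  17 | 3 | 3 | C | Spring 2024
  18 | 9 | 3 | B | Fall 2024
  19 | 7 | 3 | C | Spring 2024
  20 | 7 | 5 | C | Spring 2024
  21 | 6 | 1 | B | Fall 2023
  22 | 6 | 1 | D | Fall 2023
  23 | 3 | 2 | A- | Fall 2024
SELECT name, gpa FROM students WHERE gpa > 2.74

Execution result:
name | gpa
Rose Smith | 3.05
Quinn Wilson | 3.85
Carol Miller | 3.26
Tina Brown | 3.78
Olivia Williams | 3.68
Rose Davis | 3.71
Carol Johnson | 3.98
Kate Johnson | 3.99
Olivia Brown | 3.65
Leo Miller | 3.51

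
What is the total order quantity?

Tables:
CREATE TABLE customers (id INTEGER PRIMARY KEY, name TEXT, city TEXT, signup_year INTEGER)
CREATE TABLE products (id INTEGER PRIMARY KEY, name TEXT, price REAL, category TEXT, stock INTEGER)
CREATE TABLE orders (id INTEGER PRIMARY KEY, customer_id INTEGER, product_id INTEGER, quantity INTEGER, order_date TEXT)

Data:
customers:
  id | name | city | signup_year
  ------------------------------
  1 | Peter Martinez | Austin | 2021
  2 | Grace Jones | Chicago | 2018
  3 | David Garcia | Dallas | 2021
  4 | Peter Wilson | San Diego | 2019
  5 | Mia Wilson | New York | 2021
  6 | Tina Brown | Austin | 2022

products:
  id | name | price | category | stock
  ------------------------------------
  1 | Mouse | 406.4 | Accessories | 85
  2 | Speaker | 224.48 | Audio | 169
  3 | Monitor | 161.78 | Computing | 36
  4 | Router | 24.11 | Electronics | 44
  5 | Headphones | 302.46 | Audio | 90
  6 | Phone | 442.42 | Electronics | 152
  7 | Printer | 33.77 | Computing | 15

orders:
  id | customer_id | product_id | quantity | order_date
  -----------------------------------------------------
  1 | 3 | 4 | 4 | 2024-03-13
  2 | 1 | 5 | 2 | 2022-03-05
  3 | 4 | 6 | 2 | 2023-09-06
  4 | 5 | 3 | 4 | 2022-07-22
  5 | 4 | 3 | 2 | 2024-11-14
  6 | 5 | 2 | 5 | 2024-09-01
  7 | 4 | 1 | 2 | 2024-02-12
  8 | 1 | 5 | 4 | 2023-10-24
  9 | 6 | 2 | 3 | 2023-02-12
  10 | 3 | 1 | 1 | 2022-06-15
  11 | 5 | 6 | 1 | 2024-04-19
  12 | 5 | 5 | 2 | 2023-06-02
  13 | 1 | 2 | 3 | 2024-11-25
SELECT SUM(quantity) FROM orders

Execution result:
35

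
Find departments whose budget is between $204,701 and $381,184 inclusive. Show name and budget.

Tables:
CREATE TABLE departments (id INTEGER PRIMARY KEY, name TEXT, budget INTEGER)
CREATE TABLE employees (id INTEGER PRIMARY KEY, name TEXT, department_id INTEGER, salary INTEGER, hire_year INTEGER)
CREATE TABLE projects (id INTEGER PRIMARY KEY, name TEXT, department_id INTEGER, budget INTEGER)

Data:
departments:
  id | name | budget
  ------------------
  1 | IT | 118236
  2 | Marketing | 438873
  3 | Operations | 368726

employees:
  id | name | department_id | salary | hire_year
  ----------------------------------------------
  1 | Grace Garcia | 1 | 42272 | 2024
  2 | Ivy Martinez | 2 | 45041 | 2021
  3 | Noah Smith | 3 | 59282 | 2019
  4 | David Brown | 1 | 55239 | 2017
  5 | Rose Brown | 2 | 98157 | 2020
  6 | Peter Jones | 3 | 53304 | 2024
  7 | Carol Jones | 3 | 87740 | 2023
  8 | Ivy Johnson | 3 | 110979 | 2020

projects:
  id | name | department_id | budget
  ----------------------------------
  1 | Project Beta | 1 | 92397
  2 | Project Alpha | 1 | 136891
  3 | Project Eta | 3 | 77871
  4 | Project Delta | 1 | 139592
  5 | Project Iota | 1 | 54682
SELECT name, budget FROM departments WHERE budget BETWEEN 204701 AND 381184

Execution result:
name | budget
Operations | 368726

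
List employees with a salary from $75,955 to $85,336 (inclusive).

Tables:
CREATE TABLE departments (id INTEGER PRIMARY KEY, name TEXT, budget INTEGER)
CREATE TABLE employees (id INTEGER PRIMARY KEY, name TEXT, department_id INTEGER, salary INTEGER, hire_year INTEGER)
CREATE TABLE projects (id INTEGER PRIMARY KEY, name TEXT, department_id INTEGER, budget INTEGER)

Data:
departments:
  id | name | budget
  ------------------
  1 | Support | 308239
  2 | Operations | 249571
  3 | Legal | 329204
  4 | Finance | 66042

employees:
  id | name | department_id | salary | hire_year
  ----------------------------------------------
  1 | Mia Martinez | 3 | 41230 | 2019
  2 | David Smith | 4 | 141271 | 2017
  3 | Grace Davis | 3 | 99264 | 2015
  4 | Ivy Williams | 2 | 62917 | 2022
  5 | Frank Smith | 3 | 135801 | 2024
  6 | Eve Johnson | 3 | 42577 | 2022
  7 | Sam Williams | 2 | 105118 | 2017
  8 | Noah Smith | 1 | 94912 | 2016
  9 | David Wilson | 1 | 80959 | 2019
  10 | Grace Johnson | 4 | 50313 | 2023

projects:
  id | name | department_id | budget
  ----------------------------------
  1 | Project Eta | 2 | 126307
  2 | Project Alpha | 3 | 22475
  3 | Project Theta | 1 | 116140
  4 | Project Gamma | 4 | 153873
SELECT name, salary FROM employees WHERE salary BETWEEN 75955 AND 85336

Execution result:
name | salary
David Wilson | 80959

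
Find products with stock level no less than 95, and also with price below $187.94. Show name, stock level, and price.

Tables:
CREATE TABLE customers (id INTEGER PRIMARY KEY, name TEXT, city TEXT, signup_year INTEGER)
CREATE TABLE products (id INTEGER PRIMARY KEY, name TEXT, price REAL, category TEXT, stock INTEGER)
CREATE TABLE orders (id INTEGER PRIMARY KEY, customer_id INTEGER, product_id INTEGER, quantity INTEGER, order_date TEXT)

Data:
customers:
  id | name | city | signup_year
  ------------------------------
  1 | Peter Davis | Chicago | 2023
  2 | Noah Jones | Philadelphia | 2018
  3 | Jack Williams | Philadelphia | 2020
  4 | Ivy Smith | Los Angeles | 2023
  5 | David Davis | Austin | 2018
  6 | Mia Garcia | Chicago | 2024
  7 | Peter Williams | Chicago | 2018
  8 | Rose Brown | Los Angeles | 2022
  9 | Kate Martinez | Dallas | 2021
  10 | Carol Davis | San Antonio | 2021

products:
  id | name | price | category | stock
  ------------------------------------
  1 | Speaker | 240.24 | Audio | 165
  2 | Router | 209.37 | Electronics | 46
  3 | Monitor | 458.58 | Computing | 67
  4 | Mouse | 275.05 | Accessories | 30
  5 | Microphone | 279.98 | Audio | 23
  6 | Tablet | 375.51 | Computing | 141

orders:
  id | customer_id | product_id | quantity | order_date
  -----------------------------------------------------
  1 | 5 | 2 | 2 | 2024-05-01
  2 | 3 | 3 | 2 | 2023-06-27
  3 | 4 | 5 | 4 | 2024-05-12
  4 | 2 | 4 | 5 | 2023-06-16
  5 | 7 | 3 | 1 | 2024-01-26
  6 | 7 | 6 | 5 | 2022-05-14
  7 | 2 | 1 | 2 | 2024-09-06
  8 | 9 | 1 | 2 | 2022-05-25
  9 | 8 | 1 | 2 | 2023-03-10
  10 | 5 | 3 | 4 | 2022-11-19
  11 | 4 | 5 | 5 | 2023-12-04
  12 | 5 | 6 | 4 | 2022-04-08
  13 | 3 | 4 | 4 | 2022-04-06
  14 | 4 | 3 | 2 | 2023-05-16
SELECT name, stock, price FROM products WHERE stock >= 95 AND price < 187.94

Execution result:
(no rows)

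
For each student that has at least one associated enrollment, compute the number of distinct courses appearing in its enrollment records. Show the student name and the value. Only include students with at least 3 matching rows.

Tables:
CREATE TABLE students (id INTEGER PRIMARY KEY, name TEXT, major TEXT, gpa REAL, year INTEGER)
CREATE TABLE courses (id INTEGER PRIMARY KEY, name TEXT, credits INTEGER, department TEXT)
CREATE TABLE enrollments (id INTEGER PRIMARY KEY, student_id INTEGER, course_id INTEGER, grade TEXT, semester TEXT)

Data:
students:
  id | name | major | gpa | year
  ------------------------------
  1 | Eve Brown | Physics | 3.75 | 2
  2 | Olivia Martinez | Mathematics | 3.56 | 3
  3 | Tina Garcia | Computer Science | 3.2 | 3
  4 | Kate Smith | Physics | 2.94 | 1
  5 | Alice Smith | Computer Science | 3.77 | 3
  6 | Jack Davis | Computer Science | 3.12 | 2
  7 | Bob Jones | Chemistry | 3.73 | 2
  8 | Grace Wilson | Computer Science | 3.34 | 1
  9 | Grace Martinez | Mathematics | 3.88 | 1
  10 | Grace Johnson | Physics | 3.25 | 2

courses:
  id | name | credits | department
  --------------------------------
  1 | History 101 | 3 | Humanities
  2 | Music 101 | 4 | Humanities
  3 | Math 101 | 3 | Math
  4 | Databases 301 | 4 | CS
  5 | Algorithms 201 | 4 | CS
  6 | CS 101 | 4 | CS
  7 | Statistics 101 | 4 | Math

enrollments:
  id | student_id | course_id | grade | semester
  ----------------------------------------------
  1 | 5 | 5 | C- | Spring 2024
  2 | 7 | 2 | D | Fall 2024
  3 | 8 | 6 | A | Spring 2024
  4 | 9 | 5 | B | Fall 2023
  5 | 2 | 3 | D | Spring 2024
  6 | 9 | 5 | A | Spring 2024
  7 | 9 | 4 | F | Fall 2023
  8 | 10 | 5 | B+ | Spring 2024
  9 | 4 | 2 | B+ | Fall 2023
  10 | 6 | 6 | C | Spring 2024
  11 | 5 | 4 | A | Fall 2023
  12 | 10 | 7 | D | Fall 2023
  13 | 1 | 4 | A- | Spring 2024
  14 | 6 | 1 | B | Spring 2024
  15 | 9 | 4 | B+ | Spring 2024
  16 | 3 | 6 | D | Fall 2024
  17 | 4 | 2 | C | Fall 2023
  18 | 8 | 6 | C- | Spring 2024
SELECT p.name, COUNT(DISTINCT c.course_id) AS distinct_course_count FROM enrollments c JOIN students p ON c.student_id = p.id GROUP BY p.id, p.name HAVING COUNT(*) >= 3

Execution result:
name | distinct_course_count
Grace Martinez | 2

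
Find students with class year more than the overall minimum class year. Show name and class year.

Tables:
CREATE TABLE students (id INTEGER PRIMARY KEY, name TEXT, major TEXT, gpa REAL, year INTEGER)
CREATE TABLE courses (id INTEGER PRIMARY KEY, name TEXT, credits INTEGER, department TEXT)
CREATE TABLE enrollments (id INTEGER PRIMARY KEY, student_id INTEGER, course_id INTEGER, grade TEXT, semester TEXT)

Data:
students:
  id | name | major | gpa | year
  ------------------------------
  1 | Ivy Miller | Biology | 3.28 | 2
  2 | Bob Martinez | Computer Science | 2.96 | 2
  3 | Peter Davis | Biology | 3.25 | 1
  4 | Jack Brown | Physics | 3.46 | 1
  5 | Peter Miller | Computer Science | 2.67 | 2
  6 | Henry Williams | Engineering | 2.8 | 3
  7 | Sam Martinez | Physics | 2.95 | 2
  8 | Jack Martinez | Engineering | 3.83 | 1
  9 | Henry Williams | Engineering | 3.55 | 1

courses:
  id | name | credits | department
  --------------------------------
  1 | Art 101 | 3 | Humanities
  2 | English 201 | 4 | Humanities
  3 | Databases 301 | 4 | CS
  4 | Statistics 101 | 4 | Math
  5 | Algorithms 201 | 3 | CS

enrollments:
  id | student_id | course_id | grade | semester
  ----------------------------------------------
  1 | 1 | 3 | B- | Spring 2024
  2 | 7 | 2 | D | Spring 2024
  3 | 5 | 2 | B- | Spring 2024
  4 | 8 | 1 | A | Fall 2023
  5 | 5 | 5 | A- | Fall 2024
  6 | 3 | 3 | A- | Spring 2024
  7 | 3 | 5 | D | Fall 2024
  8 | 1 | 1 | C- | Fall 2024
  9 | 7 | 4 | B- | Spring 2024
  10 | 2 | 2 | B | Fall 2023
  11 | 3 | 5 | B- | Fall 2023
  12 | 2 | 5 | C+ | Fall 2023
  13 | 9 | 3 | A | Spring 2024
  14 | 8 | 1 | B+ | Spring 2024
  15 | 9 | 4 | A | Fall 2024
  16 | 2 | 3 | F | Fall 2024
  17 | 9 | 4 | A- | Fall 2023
SELECT name, year FROM students WHERE year > (SELECT MIN(year) FROM students)

Execution result:
name | year
Ivy Miller | 2
Bob Martinez | 2
Peter Miller | 2
Henry Williams | 3
Sam Martinez | 2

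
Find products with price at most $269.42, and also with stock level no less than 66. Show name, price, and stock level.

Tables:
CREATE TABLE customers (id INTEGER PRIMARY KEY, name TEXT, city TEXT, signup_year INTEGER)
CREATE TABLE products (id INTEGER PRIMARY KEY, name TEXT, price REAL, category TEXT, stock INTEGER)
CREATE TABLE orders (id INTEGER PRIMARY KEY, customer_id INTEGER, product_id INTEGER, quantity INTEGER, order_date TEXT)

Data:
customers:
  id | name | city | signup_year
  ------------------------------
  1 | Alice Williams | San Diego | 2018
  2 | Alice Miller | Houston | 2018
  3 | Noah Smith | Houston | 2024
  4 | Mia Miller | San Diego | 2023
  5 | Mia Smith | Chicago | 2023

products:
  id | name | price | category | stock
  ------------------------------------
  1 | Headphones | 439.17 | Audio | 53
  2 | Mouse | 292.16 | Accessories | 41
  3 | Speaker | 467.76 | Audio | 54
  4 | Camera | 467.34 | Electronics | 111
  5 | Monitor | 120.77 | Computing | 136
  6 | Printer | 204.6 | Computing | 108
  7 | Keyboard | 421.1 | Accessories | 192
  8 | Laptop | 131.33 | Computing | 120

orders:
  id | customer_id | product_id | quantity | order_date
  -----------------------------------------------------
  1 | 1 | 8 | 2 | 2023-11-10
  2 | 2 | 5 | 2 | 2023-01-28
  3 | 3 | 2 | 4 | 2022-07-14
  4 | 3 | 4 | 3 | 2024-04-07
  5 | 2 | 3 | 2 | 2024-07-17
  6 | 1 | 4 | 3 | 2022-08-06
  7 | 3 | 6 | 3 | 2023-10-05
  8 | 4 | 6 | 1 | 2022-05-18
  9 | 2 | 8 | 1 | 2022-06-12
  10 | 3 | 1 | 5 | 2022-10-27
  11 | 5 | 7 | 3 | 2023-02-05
SELECT name, price, stock FROM products WHERE price <= 269.42 AND stock >= 66

Execution result:
name | price | stock
Monitor | 120.77 | 136
Printer | 204.60 | 108
Laptop | 131.33 | 120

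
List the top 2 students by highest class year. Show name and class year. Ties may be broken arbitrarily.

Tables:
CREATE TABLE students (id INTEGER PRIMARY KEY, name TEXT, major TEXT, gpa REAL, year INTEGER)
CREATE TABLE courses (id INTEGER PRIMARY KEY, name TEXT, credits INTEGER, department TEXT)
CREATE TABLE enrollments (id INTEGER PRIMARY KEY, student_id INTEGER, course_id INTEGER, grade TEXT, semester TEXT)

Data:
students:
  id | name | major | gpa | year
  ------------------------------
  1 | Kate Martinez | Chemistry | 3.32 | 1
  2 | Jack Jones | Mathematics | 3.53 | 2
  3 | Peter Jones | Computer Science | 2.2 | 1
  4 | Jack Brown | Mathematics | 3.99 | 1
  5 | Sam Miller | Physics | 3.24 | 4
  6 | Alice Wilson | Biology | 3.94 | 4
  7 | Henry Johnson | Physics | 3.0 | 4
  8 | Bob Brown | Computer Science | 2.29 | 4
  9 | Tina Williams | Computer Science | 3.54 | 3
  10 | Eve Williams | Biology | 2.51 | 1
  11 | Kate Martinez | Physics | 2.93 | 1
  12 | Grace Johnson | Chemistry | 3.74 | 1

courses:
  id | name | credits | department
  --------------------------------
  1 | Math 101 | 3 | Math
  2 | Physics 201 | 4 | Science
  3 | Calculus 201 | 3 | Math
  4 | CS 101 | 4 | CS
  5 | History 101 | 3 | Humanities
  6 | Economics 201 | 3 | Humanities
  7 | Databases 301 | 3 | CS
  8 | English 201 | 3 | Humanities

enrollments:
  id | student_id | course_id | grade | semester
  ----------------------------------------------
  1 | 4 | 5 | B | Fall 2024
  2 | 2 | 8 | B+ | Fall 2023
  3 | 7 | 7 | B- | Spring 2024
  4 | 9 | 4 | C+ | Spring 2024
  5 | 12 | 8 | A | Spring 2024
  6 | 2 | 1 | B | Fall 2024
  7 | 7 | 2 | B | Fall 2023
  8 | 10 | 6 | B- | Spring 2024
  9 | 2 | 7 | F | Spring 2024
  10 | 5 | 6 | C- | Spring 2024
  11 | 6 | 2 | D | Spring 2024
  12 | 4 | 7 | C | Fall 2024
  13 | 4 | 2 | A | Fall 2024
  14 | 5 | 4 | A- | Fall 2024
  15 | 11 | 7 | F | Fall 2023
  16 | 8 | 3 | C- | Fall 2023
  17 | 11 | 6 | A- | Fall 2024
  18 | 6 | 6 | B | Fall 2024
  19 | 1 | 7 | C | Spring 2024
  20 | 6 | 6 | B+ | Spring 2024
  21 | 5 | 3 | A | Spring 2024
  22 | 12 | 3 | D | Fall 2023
SELECT name, year FROM students ORDER BY year DESC LIMIT 2

Execution result:
name | year
Sam Miller | 4
Alice Wilson | 4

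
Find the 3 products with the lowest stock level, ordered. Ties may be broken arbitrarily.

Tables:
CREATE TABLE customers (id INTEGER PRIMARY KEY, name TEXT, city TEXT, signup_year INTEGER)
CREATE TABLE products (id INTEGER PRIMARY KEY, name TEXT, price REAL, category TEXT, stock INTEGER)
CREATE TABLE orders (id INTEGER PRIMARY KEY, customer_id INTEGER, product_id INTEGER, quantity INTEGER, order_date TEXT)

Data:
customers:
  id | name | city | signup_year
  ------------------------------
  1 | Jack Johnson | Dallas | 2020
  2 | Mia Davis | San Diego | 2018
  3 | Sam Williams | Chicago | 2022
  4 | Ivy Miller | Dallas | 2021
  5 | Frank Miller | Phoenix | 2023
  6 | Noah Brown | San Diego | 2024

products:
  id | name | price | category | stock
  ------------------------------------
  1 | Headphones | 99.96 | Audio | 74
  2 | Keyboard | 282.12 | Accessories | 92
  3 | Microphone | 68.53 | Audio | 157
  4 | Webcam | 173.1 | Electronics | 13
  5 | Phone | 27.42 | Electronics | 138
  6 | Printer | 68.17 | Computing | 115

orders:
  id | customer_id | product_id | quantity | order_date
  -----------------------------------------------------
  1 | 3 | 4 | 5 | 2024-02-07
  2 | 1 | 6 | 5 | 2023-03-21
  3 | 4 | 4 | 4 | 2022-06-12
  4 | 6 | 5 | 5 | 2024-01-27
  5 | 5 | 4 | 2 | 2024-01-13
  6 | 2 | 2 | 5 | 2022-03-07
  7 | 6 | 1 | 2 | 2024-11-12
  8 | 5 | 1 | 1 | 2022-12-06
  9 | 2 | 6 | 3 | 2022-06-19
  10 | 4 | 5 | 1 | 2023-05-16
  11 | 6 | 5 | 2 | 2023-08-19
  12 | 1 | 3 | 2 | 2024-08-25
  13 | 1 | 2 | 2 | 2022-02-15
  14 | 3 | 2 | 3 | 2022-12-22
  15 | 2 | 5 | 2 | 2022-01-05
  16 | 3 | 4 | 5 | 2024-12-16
SELECT name, stock FROM products ORDER BY stock ASC LIMIT 3

Execution result:
name | stock
Webcam | 13
Headphones | 74
Keyboard | 92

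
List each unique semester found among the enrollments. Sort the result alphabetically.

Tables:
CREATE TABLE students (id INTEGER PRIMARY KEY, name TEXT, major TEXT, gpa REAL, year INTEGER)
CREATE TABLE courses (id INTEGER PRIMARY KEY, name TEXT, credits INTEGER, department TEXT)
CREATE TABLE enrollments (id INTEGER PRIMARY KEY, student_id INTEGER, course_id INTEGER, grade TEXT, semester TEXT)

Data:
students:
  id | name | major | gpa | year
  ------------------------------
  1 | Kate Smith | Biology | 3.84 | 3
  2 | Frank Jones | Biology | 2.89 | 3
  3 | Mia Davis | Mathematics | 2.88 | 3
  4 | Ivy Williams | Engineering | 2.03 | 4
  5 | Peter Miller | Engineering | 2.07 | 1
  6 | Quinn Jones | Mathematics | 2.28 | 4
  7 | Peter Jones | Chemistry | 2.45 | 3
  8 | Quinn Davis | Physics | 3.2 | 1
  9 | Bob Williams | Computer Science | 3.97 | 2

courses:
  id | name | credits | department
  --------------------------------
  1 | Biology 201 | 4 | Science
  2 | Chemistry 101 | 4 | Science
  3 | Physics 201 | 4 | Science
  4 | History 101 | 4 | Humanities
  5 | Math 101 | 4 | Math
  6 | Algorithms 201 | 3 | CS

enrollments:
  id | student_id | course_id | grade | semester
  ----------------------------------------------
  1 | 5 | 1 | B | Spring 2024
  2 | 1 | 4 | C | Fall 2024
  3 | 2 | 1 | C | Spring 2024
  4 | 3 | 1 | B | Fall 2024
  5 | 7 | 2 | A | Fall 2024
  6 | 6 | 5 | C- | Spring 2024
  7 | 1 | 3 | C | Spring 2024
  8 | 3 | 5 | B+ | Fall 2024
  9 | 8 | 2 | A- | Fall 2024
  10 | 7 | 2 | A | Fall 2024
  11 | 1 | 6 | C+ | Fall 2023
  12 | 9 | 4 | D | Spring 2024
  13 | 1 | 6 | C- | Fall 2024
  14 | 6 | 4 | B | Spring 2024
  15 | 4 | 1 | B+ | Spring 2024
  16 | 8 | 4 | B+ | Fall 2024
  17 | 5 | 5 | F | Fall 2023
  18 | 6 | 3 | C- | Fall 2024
SELECT DISTINCT semester FROM enrollments ORDER BY semester

Execution result:
semester
Fall 2023
Fall 2024
Spring 2024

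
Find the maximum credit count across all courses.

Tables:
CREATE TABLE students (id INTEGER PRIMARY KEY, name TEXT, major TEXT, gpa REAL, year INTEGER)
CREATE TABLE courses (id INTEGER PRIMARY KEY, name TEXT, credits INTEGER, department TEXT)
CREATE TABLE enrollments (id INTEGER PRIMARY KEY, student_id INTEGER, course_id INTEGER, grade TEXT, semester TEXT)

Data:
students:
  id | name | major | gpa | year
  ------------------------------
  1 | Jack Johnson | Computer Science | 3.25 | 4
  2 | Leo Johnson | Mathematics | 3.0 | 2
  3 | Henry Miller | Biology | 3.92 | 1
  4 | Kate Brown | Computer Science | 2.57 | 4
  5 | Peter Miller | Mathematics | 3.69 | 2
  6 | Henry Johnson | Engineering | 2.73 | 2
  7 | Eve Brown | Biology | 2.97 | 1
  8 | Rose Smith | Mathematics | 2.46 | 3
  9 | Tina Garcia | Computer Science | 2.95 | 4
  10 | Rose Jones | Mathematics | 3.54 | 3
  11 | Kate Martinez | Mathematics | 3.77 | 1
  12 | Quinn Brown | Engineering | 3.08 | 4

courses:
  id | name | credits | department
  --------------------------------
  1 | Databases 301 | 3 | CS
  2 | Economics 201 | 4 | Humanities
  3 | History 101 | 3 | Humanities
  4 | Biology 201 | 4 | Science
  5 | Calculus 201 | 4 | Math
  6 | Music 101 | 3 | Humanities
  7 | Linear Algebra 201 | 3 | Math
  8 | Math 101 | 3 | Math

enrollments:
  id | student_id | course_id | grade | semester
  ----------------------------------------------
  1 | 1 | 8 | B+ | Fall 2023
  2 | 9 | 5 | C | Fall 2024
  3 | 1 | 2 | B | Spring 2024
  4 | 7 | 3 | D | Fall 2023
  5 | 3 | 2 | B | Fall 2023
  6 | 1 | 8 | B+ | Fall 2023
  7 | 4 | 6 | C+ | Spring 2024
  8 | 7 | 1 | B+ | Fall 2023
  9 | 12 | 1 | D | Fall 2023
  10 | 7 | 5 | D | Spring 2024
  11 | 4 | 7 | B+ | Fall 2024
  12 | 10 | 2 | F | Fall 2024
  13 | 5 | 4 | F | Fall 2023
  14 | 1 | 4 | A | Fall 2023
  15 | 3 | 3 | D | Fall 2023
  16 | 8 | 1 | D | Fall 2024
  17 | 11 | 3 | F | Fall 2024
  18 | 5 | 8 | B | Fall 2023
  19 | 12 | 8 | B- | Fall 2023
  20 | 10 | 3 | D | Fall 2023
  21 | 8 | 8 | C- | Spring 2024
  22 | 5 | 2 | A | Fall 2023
SELECT MAX(credits) FROM courses

Execution result:
4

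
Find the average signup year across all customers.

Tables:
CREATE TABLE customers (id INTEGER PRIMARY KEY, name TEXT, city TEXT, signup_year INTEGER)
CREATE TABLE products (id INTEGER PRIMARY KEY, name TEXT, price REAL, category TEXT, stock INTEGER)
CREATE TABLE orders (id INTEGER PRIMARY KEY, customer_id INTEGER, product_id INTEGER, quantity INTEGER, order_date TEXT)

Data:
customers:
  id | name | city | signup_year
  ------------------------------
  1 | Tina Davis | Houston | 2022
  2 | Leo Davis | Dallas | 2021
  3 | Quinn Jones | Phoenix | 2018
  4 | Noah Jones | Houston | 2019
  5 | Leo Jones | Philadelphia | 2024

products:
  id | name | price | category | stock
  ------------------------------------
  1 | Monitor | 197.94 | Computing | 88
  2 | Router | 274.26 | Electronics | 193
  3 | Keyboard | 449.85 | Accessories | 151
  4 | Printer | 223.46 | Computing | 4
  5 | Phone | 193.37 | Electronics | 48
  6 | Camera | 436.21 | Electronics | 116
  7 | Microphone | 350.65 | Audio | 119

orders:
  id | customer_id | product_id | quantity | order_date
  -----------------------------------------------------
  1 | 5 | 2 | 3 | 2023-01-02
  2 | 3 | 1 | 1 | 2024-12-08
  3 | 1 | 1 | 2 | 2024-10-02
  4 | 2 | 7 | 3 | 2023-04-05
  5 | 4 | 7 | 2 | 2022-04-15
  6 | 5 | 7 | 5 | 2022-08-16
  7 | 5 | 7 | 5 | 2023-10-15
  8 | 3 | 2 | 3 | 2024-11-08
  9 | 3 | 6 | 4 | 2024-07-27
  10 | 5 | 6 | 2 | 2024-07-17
SELECT AVG(signup_year) FROM customers

Execution result:
2020.80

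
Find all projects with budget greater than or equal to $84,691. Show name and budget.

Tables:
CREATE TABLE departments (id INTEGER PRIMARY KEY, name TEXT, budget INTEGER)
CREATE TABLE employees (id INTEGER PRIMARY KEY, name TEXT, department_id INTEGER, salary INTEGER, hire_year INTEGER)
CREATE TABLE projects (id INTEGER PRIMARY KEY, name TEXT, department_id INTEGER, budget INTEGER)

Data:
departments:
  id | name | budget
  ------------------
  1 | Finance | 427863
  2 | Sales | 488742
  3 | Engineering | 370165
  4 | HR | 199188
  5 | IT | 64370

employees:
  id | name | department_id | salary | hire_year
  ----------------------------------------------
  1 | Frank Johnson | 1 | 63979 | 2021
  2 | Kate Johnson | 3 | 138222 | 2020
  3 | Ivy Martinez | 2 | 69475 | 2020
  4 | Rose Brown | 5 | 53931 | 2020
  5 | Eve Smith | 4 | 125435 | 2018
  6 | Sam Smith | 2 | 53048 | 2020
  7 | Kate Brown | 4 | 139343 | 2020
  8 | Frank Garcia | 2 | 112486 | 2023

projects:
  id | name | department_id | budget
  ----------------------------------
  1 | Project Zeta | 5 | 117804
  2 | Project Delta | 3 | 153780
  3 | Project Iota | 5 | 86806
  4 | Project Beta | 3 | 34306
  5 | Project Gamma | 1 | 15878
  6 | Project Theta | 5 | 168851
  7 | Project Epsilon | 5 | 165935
SELECT name, budget FROM projects WHERE budget >= 84691

Execution result:
name | budget
Project Zeta | 117804
Project Delta | 153780
Project Iota | 86806
Project Theta | 168851
Project Epsilon | 165935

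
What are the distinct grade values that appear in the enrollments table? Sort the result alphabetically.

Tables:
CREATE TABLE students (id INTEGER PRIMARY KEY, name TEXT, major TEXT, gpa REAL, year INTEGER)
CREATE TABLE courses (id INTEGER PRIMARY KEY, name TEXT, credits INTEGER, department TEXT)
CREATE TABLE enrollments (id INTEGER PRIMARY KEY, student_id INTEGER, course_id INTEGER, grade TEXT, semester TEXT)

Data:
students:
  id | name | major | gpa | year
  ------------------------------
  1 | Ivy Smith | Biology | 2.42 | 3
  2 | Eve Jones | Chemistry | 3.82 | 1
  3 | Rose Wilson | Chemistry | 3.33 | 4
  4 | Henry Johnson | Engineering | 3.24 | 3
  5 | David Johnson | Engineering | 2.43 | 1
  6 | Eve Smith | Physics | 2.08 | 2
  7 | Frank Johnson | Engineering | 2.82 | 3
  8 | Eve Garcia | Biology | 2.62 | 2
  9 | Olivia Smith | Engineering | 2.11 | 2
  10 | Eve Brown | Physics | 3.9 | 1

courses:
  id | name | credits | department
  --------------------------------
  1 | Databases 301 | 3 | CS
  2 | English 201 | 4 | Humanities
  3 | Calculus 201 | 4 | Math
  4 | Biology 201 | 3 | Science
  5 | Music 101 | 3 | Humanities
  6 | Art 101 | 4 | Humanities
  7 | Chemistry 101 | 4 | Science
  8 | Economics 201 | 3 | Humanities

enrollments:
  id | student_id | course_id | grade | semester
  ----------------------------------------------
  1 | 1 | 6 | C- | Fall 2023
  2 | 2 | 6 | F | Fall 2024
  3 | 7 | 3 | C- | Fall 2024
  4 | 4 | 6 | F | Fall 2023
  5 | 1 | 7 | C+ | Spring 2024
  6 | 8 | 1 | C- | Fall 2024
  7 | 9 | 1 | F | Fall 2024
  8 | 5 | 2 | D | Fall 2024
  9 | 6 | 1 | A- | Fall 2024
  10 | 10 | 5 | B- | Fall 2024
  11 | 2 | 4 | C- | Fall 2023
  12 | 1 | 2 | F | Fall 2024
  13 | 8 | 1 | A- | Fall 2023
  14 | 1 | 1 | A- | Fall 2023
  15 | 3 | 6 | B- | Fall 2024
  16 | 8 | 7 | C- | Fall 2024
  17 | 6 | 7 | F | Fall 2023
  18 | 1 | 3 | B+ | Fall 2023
SELECT DISTINCT grade FROM enrollments ORDER BY grade

Execution result:
grade
A-
B+
B-
C+
C-
D
F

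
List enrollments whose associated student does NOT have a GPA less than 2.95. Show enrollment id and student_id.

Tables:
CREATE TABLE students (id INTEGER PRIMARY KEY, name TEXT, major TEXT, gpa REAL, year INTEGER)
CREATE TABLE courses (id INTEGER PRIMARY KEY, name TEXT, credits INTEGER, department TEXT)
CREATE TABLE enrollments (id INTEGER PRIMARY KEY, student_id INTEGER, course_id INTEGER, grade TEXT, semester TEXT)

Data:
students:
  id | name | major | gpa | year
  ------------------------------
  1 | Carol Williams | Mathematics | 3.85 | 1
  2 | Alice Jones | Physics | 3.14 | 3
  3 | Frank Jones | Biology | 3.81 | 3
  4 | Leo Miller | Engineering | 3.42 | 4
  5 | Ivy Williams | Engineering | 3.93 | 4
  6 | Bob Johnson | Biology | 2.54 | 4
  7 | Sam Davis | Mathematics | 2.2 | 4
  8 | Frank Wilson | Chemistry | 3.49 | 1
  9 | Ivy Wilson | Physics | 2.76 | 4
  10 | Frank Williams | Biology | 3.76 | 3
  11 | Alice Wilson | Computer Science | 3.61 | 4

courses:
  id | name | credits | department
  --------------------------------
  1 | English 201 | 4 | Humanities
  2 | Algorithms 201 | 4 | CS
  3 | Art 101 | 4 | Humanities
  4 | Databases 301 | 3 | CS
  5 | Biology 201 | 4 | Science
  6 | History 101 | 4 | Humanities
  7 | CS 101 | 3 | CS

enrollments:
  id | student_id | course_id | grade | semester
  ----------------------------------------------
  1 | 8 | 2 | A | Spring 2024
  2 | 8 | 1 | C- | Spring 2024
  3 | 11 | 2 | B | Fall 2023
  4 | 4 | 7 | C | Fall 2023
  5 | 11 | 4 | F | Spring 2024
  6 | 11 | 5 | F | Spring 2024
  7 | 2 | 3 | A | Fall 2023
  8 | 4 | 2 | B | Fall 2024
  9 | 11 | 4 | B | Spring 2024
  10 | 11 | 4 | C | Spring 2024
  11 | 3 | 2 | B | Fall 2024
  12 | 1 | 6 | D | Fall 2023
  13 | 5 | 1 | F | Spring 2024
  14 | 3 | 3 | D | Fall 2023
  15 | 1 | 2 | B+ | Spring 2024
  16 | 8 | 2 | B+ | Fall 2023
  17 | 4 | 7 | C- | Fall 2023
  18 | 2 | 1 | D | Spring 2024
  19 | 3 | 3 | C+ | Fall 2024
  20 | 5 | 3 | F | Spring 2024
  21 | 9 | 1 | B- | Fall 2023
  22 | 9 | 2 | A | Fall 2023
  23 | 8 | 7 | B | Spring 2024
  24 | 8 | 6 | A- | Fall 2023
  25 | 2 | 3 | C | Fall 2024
SELECT id, student_id FROM enrollments WHERE student_id NOT IN (SELECT id FROM students WHERE gpa < 2.95)

Execution result:
id | student_id
1 | 8
2 | 8
3 | 11
4 | 4
5 | 11
6 | 11
7 | 2
8 | 4
9 | 11
10 | 11
11 | 3
12 | 1
13 | 5
14 | 3
15 | 1
16 | 8
17 | 4
18 | 2
19 | 3
20 | 5
23 | 8
24 | 8
25 | 2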